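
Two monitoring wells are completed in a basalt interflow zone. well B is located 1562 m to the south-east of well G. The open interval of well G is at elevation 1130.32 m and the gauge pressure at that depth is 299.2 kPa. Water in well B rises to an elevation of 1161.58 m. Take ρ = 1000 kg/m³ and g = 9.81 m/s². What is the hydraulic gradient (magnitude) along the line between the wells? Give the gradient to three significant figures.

Pressure head at well G: ψ = P/(ρg) = 299.2×1000 / (1000 × 9.81) = 30.50 m.
Total head at well G: h = z + ψ = 1130.32 + 30.50 = 1160.82 m.
Total head at well B: h = 1161.58 m (water level in the piezometer is the total head).
Head difference: h(well G) − h(well B) = 1160.82 − 1161.58 = -0.76 m.
Hydraulic gradient: i = |Δh| / L = 0.76 / 1562 = 0.000487.

i ≈ 0.000487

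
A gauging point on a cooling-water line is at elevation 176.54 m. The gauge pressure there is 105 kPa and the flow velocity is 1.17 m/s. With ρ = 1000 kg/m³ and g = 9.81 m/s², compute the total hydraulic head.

h ≈ 187.31 m

Pressure head ψ = P/(ρg) = 105×1000 / (1000 × 9.81) = 10.70 m.
Velocity head = v²/(2g) = 1.17² / (2 × 9.81) = 0.070 m.
h = z + ψ + v²/(2g) = 176.54 + 10.70 + 0.070 = 187.31 m.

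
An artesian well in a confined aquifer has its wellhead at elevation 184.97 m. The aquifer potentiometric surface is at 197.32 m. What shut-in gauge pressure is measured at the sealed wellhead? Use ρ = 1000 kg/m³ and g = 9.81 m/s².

Head above the cap: Δh = 197.32 − 184.97 = 12.35 m.
P = ρgΔh = 1000 × 9.81 × 12.35 = 121154 Pa ≈ 121 kPa.

P ≈ 121 kPa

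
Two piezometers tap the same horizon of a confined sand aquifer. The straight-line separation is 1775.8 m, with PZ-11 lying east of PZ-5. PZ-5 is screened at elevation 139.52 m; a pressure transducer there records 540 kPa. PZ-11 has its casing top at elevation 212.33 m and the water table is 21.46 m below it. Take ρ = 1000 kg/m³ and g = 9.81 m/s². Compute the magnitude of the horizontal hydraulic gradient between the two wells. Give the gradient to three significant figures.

Pressure head at PZ-5: ψ = P/(ρg) = 540×1000 / (1000 × 9.81) = 55.05 m.
Total head at PZ-5: h = z + ψ = 139.52 + 55.05 = 194.57 m.
Total head at PZ-11: h = 212.33 − 21.46 = 190.87 m.
Head difference: h(PZ-5) − h(PZ-11) = 194.57 − 190.87 = 3.70 m.
Hydraulic gradient: i = |Δh| / L = 3.70 / 1775.8 = 0.00208.

i ≈ 0.00208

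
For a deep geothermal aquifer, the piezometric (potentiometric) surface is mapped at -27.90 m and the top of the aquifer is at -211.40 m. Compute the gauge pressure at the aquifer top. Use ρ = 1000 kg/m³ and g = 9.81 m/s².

Pressure head at the aquifer top: ψ = h − z = -27.90 − (-211.40) = 183.50 m.
P = ρgψ = 1000 × 9.81 × 183.50 = 1800135 Pa ≈ 1800 kPa.

P ≈ 1800 kPa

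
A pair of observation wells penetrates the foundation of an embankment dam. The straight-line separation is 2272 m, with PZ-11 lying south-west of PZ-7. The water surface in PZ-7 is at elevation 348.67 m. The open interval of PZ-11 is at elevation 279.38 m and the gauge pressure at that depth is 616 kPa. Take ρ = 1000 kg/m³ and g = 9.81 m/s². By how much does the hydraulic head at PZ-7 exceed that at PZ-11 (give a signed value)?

Total head at PZ-7: h = 348.67 m (water level in the piezometer is the total head).
Pressure head at PZ-11: ψ = P/(ρg) = 616×1000 / (1000 × 9.81) = 62.79 m.
Total head at PZ-11: h = z + ψ = 279.38 + 62.79 = 342.17 m.
Head difference: h(PZ-7) − h(PZ-11) = 348.67 − 342.17 = 6.50 m.

Δh ≈ 6.50 m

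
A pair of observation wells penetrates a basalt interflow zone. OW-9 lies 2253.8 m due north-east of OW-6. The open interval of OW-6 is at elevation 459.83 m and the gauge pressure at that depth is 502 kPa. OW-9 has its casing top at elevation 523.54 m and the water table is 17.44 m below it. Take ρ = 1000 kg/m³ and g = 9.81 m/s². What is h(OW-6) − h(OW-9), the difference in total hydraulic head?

Pressure head at OW-6: ψ = P/(ρg) = 502×1000 / (1000 × 9.81) = 51.17 m.
Total head at OW-6: h = z + ψ = 459.83 + 51.17 = 511.00 m.
Total head at OW-9: h = 523.54 − 17.44 = 506.10 m.
Head difference: h(OW-6) − h(OW-9) = 511.00 − 506.10 = 4.90 m.

Δh ≈ 4.90 m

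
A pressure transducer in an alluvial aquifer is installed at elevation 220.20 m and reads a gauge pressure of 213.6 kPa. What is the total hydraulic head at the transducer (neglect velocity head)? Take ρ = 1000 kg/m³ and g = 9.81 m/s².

ψ = P/(ρg) = 213.6×1000 / (1000 × 9.81) = 21.77 m.
h = z + ψ = 220.20 + 21.77 = 241.97 m.

h ≈ 241.97 m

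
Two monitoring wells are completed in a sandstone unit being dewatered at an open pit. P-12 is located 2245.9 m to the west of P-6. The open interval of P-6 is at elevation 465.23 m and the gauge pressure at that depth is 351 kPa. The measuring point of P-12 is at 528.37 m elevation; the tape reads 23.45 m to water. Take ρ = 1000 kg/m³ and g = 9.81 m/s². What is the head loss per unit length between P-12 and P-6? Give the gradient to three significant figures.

Pressure head at P-6: ψ = P/(ρg) = 351×1000 / (1000 × 9.81) = 35.78 m.
Total head at P-6: h = z + ψ = 465.23 + 35.78 = 501.01 m.
Total head at P-12: h = 528.37 − 23.45 = 504.92 m.
Head difference: h(P-6) − h(P-12) = 501.01 − 504.92 = -3.91 m.
Hydraulic gradient: i = |Δh| / L = 3.91 / 2245.9 = 0.00174.

i ≈ 0.00174 m/m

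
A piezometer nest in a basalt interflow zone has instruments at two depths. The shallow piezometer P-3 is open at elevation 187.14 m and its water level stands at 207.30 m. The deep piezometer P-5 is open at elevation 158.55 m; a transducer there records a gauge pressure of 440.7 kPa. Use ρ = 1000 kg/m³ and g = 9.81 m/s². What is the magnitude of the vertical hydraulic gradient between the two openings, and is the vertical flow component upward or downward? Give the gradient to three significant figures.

|i_v| ≈ 0.134; vertical flow is downward

Total head at P-3: h = 207.30 m (water level in the standpipe).
Pressure head at P-5: ψ = P/(ρg) = 440.7×1000 / (1000 × 9.81) = 44.92 m.
Total head at P-5: h = z + ψ = 158.55 + 44.92 = 203.47 m.
Δh = h(P-3) − h(P-5) = 207.30 − 203.47 = 3.83 m.
Vertical separation Δz = 187.14 − 158.55 = 28.59 m.
|i_v| = |Δh| / Δz = 3.83 / 28.59 = 0.134.
Head is higher in the shallow piezometer, so vertical flow is downward (recharge condition).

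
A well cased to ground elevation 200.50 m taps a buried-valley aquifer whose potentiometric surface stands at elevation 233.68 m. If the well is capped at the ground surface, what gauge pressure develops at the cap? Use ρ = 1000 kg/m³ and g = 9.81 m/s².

P ≈ 325 kPa

Head above the cap: Δh = 233.68 − 200.50 = 33.18 m.
P = ρgΔh = 1000 × 9.81 × 33.18 = 325496 Pa ≈ 325 kPa.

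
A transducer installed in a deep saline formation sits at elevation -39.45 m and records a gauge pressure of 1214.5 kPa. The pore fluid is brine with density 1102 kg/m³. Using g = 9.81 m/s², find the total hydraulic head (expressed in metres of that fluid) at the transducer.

h ≈ 72.89 m

ψ = P/(ρg) = 1214.5×1000 / (1102 × 9.81) = 112.34 m.
h = z + ψ = -39.45 + 112.34 = 72.89 m.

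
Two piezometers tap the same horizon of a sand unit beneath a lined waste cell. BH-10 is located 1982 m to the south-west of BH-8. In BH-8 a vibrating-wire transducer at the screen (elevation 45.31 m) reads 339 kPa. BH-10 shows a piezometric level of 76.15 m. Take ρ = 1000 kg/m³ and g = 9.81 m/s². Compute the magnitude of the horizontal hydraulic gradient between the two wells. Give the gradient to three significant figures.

Pressure head at BH-8: ψ = P/(ρg) = 339×1000 / (1000 × 9.81) = 34.56 m.
Total head at BH-8: h = z + ψ = 45.31 + 34.56 = 79.87 m.
Total head at BH-10: h = 76.15 m (water level in the piezometer is the total head).
Head difference: h(BH-8) − h(BH-10) = 79.87 − 76.15 = 3.72 m.
Hydraulic gradient: i = |Δh| / L = 3.72 / 1982 = 0.00188.

i ≈ 0.00188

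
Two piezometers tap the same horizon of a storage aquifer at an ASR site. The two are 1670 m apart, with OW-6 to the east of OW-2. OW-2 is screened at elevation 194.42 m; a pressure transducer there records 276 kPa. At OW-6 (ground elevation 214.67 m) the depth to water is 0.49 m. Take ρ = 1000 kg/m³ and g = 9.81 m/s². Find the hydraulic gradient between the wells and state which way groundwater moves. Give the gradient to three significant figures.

i ≈ 0.00501; groundwater flows toward the east

Pressure head at OW-2: ψ = P/(ρg) = 276×1000 / (1000 × 9.81) = 28.13 m.
Total head at OW-2: h = z + ψ = 194.42 + 28.13 = 222.55 m.
Total head at OW-6: h = 214.67 − 0.49 = 214.18 m.
Head difference: h(OW-2) − h(OW-6) = 222.55 − 214.18 = 8.37 m.
Hydraulic gradient: i = |Δh| / L = 8.37 / 1670 = 0.00501.
Flow is from higher to lower head: from OW-2 toward OW-6, i.e. toward the east.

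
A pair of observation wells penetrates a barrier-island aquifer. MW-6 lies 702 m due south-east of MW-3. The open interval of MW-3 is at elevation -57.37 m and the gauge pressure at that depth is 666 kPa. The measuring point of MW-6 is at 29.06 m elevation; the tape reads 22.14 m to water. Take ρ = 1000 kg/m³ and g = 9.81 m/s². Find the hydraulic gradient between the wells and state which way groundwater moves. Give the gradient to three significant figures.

i ≈ 0.00513; groundwater flows toward the south-east

Pressure head at MW-3: ψ = P/(ρg) = 666×1000 / (1000 × 9.81) = 67.89 m.
Total head at MW-3: h = z + ψ = -57.37 + 67.89 = 10.52 m.
Total head at MW-6: h = 29.06 − 22.14 = 6.92 m.
Head difference: h(MW-3) − h(MW-6) = 10.52 − 6.92 = 3.60 m.
Hydraulic gradient: i = |Δh| / L = 3.60 / 702 = 0.00513.
Flow is from higher to lower head: from MW-3 toward MW-6, i.e. toward the south-east.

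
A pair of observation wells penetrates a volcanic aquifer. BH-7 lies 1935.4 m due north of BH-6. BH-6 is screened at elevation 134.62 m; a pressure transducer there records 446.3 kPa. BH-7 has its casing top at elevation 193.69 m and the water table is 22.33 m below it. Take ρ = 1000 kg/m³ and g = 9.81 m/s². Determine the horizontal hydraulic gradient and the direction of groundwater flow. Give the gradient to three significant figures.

Pressure head at BH-6: ψ = P/(ρg) = 446.3×1000 / (1000 × 9.81) = 45.49 m.
Total head at BH-6: h = z + ψ = 134.62 + 45.49 = 180.11 m.
Total head at BH-7: h = 193.69 − 22.33 = 171.36 m.
Head difference: h(BH-6) − h(BH-7) = 180.11 − 171.36 = 8.75 m.
Hydraulic gradient: i = |Δh| / L = 8.75 / 1935.4 = 0.00452.
Flow is from higher to lower head: from BH-6 toward BH-7, i.e. toward the north.

i ≈ 0.00452; groundwater flows toward the north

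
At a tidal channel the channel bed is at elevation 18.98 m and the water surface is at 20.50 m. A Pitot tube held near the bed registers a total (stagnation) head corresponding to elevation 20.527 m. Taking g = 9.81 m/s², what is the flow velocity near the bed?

v ≈ 0.728 m/s

Near the bed, under hydrostatic conditions, the piezometric head (z + ψ) equals the free-surface elevation, 20.50 m.
Velocity head = total − piezometric = 20.527 − 20.50 = 0.027 m.
v = √(2g·h_v) = √(2 × 9.81 × 0.027) = 0.728 m/s.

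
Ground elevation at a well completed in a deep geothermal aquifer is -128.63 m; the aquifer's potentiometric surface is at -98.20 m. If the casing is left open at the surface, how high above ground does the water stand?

Water rises to the potentiometric surface, so the rise above ground = -98.20 − (-128.63) = 30.43 m.

≈ 30.43 m above ground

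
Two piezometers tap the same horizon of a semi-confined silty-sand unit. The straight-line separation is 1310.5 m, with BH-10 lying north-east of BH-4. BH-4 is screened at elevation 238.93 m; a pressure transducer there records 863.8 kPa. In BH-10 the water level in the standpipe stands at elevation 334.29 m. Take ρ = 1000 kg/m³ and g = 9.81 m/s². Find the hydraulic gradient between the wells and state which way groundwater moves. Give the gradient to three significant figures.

i ≈ 0.00558; groundwater flows toward the south-west

Pressure head at BH-4: ψ = P/(ρg) = 863.8×1000 / (1000 × 9.81) = 88.05 m.
Total head at BH-4: h = z + ψ = 238.93 + 88.05 = 326.98 m.
Total head at BH-10: h = 334.29 m (water level in the piezometer is the total head).
Head difference: h(BH-4) − h(BH-10) = 326.98 − 334.29 = -7.31 m.
Hydraulic gradient: i = |Δh| / L = 7.31 / 1310.5 = 0.00558.
Flow is from higher to lower head: from BH-10 toward BH-4, i.e. toward the south-west.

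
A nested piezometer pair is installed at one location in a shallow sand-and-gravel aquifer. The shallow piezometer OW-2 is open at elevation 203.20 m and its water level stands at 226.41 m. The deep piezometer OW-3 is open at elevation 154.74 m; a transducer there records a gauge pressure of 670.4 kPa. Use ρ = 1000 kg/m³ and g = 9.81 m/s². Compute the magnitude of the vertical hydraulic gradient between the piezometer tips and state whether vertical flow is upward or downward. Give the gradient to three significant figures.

Total head at OW-2: h = 226.41 m (water level in the standpipe).
Pressure head at OW-3: ψ = P/(ρg) = 670.4×1000 / (1000 × 9.81) = 68.34 m.
Total head at OW-3: h = z + ψ = 154.74 + 68.34 = 223.08 m.
Δh = h(OW-2) − h(OW-3) = 226.41 − 223.08 = 3.33 m.
Vertical separation Δz = 203.20 − 154.74 = 48.46 m.
|i_v| = |Δh| / Δz = 3.33 / 48.46 = 0.0687.
Head is higher in the shallow piezometer, so vertical flow is downward (recharge condition).

|i_v| ≈ 0.0687; vertical flow is downward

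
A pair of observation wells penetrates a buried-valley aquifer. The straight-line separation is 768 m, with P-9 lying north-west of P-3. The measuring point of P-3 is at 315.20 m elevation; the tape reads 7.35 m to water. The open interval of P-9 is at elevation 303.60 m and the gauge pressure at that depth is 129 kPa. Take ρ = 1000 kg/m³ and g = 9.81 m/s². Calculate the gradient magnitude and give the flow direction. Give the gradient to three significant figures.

Total head at P-3: h = 315.20 − 7.35 = 307.85 m.
Pressure head at P-9: ψ = P/(ρg) = 129×1000 / (1000 × 9.81) = 13.15 m.
Total head at P-9: h = z + ψ = 303.60 + 13.15 = 316.75 m.
Head difference: h(P-3) − h(P-9) = 307.85 − 316.75 = -8.90 m.
Hydraulic gradient: i = |Δh| / L = 8.90 / 768 = 0.0116.
Flow is from higher to lower head: from P-9 toward P-3, i.e. toward the south-east.

i ≈ 0.0116; groundwater flows toward the south-east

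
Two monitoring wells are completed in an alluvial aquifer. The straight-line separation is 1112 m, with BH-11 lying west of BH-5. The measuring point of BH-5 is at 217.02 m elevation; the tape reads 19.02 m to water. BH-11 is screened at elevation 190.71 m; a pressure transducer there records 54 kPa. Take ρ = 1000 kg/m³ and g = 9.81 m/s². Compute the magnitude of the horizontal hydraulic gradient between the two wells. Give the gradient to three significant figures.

Total head at BH-5: h = 217.02 − 19.02 = 198.00 m.
Pressure head at BH-11: ψ = P/(ρg) = 54×1000 / (1000 × 9.81) = 5.50 m.
Total head at BH-11: h = z + ψ = 190.71 + 5.50 = 196.21 m.
Head difference: h(BH-5) − h(BH-11) = 198.00 − 196.21 = 1.79 m.
Hydraulic gradient: i = |Δh| / L = 1.79 / 1112 = 0.00161.

i ≈ 0.00161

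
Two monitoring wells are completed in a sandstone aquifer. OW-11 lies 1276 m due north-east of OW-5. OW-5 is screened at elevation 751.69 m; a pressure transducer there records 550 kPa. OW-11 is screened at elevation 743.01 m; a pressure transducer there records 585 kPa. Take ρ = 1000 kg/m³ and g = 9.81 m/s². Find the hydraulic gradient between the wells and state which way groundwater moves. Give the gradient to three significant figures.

Pressure head at OW-5: ψ = P/(ρg) = 550×1000 / (1000 × 9.81) = 56.07 m.
Total head at OW-5: h = z + ψ = 751.69 + 56.07 = 807.76 m.
Pressure head at OW-11: ψ = P/(ρg) = 585×1000 / (1000 × 9.81) = 59.63 m.
Total head at OW-11: h = z + ψ = 743.01 + 59.63 = 802.64 m.
Head difference: h(OW-5) − h(OW-11) = 807.76 − 802.64 = 5.12 m.
Hydraulic gradient: i = |Δh| / L = 5.12 / 1276 = 0.00401.
Flow is from higher to lower head: from OW-5 toward OW-11, i.e. toward the north-east.

i ≈ 0.00401; groundwater flows toward the north-east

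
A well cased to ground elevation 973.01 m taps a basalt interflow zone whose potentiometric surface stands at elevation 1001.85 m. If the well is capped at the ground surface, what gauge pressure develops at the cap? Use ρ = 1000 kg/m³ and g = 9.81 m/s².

Head above the cap: Δh = 1001.85 − 973.01 = 28.84 m.
P = ρgΔh = 1000 × 9.81 × 28.84 = 282920 Pa ≈ 283 kPa.

P ≈ 283 kPa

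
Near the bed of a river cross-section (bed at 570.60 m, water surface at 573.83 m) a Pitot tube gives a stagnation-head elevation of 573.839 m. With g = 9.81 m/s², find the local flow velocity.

v ≈ 0.420 m/s

Near the bed, under hydrostatic conditions, the piezometric head (z + ψ) equals the free-surface elevation, 573.83 m.
Velocity head = total − piezometric = 573.839 − 573.83 = 0.009 m.
v = √(2g·h_v) = √(2 × 9.81 × 0.009) = 0.420 m/s.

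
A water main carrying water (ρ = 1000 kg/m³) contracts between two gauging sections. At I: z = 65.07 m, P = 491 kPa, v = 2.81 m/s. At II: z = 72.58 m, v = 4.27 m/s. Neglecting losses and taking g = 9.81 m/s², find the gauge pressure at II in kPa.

P₂ ≈ 412 kPa

Pressure head at I: ψ₁ = P₁/(ρg) = 491×1000 / (1000 × 9.81) = 50.05 m.
Velocity heads: v₁²/2g = 2.81²/19.62 = 0.402 m; v₂²/2g = 4.27²/19.62 = 0.929 m.
Total head H = z₁ + ψ₁ + v₁²/2g = 65.07 + 50.05 + 0.402 = 115.52 m.
ψ₂ = H − z₂ − v₂²/2g = 115.52 − 72.58 − 0.929 = 42.01 m.
P₂ = ρgψ₂ = 1000 × 9.81 × 42.01 ≈ 412 kPa.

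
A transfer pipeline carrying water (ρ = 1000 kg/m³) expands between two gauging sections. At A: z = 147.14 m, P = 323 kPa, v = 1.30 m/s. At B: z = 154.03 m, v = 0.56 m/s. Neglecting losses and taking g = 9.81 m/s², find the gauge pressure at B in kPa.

Pressure head at A: ψ₁ = P₁/(ρg) = 323×1000 / (1000 × 9.81) = 32.93 m.
Velocity heads: v₁²/2g = 1.30²/19.62 = 0.086 m; v₂²/2g = 0.56²/19.62 = 0.016 m.
Total head H = z₁ + ψ₁ + v₁²/2g = 147.14 + 32.93 + 0.086 = 180.16 m.
ψ₂ = H − z₂ − v₂²/2g = 180.16 − 154.03 − 0.016 = 26.11 m.
P₂ = ρgψ₂ = 1000 × 9.81 × 26.11 ≈ 256 kPa.

P₂ ≈ 256 kPa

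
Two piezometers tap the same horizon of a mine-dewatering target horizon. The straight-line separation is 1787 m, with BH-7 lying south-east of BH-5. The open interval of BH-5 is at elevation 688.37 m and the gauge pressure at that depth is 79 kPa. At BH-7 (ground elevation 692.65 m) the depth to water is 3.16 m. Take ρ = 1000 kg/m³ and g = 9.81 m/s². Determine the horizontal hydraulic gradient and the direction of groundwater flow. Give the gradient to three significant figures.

Pressure head at BH-5: ψ = P/(ρg) = 79×1000 / (1000 × 9.81) = 8.05 m.
Total head at BH-5: h = z + ψ = 688.37 + 8.05 = 696.42 m.
Total head at BH-7: h = 692.65 − 3.16 = 689.49 m.
Head difference: h(BH-5) − h(BH-7) = 696.42 − 689.49 = 6.93 m.
Hydraulic gradient: i = |Δh| / L = 6.93 / 1787 = 0.00388.
Flow is from higher to lower head: from BH-5 toward BH-7, i.e. toward the south-east.

i ≈ 0.00388; groundwater flows toward the south-east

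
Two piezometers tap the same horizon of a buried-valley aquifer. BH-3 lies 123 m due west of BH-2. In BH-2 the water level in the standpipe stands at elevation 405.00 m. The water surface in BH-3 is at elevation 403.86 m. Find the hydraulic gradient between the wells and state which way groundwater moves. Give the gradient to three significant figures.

Total head at BH-2: h = 405.00 m (water level in the piezometer is the total head).
Total head at BH-3: h = 403.86 m (water level in the piezometer is the total head).
Head difference: h(BH-2) − h(BH-3) = 405.00 − 403.86 = 1.14 m.
Hydraulic gradient: i = |Δh| / L = 1.14 / 123 = 0.00927.
Flow is from higher to lower head: from BH-2 toward BH-3, i.e. toward the west.

i ≈ 0.00927; groundwater flows toward the west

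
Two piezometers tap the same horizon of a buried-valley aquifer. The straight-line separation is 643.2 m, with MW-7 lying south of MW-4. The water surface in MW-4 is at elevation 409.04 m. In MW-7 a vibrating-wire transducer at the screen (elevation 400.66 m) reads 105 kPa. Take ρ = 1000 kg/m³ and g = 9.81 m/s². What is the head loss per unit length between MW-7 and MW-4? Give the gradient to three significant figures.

Total head at MW-4: h = 409.04 m (water level in the piezometer is the total head).
Pressure head at MW-7: ψ = P/(ρg) = 105×1000 / (1000 × 9.81) = 10.70 m.
Total head at MW-7: h = z + ψ = 400.66 + 10.70 = 411.36 m.
Head difference: h(MW-4) − h(MW-7) = 409.04 − 411.36 = -2.32 m.
Hydraulic gradient: i = |Δh| / L = 2.32 / 643.2 = 0.00361.

i ≈ 0.00361 m/m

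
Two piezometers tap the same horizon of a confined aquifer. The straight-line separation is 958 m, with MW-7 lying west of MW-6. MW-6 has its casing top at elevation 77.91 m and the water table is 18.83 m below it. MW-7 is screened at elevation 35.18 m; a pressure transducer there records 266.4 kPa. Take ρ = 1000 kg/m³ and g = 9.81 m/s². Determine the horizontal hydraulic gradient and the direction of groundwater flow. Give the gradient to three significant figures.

i ≈ 0.00340; groundwater flows toward the east

Total head at MW-6: h = 77.91 − 18.83 = 59.08 m.
Pressure head at MW-7: ψ = P/(ρg) = 266.4×1000 / (1000 × 9.81) = 27.16 m.
Total head at MW-7: h = z + ψ = 35.18 + 27.16 = 62.34 m.
Head difference: h(MW-6) − h(MW-7) = 59.08 − 62.34 = -3.26 m.
Hydraulic gradient: i = |Δh| / L = 3.26 / 958 = 0.00340.
Flow is from higher to lower head: from MW-7 toward MW-6, i.e. toward the east.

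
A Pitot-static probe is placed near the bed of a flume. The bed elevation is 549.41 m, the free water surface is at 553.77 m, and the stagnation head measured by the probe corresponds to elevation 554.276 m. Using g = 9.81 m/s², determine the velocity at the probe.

v ≈ 3.15 m/s

Near the bed, under hydrostatic conditions, the piezometric head (z + ψ) equals the free-surface elevation, 553.77 m.
Velocity head = total − piezometric = 554.276 − 553.77 = 0.506 m.
v = √(2g·h_v) = √(2 × 9.81 × 0.506) = 3.15 m/s.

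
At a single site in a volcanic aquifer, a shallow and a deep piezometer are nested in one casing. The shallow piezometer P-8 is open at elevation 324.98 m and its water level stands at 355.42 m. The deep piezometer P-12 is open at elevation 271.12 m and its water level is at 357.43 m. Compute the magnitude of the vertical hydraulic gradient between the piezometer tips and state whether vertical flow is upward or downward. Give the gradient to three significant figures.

|i_v| ≈ 0.0373; vertical flow is upward

Total head at P-8: h = 355.42 m (water level in the standpipe).
Total head at P-12: h = 357.43 m.
Δh = h(P-8) − h(P-12) = 355.42 − 357.43 = -2.01 m.
Vertical separation Δz = 324.98 − 271.12 = 53.86 m.
|i_v| = |Δh| / Δz = 2.01 / 53.86 = 0.0373.
Head is higher in the deep piezometer, so vertical flow is upward (discharge condition).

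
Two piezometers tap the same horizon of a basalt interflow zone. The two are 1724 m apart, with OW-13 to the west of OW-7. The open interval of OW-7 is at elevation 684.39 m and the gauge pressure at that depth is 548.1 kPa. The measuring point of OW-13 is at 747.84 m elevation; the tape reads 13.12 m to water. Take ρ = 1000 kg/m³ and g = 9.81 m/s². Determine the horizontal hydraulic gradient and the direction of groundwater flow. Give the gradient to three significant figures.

i ≈ 0.00321; groundwater flows toward the west

Pressure head at OW-7: ψ = P/(ρg) = 548.1×1000 / (1000 × 9.81) = 55.87 m.
Total head at OW-7: h = z + ψ = 684.39 + 55.87 = 740.26 m.
Total head at OW-13: h = 747.84 − 13.12 = 734.72 m.
Head difference: h(OW-7) − h(OW-13) = 740.26 − 734.72 = 5.54 m.
Hydraulic gradient: i = |Δh| / L = 5.54 / 1724 = 0.00321.
Flow is from higher to lower head: from OW-7 toward OW-13, i.e. toward the west.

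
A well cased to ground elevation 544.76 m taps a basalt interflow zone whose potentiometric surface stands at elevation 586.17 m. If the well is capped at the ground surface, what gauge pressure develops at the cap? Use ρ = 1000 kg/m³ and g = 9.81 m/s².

Head above the cap: Δh = 586.17 − 544.76 = 41.41 m.
P = ρgΔh = 1000 × 9.81 × 41.41 = 406232 Pa ≈ 406 kPa.

P ≈ 406 kPa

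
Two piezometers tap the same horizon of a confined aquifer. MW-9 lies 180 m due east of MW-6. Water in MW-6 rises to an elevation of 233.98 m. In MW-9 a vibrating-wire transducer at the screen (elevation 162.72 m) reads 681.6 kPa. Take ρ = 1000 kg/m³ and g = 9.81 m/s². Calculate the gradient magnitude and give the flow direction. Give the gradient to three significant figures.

i ≈ 0.00989; groundwater flows toward the east

Total head at MW-6: h = 233.98 m (water level in the piezometer is the total head).
Pressure head at MW-9: ψ = P/(ρg) = 681.6×1000 / (1000 × 9.81) = 69.48 m.
Total head at MW-9: h = z + ψ = 162.72 + 69.48 = 232.20 m.
Head difference: h(MW-6) − h(MW-9) = 233.98 − 232.20 = 1.78 m.
Hydraulic gradient: i = |Δh| / L = 1.78 / 180 = 0.00989.
Flow is from higher to lower head: from MW-6 toward MW-9, i.e. toward the east.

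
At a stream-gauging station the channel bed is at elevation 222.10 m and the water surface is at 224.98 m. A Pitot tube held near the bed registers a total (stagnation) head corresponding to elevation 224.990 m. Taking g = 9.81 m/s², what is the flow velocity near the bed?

Near the bed, under hydrostatic conditions, the piezometric head (z + ψ) equals the free-surface elevation, 224.98 m.
Velocity head = total − piezometric = 224.990 − 224.98 = 0.010 m.
v = √(2g·h_v) = √(2 × 9.81 × 0.010) = 0.443 m/s.

v ≈ 0.443 m/s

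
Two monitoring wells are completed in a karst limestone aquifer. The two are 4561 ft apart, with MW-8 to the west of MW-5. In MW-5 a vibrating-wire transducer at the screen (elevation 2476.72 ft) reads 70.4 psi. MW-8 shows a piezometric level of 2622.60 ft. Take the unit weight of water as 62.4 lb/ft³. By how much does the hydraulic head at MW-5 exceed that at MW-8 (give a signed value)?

Δh ≈ 16.58 ft

Pressure head at MW-5: ψ = 144·P/γ = 144 × 70.4 / 62.4 = 162.46 ft.
Total head at MW-5: h = z + ψ = 2476.72 + 162.46 = 2639.18 ft.
Total head at MW-8: h = 2622.60 ft (water level in the piezometer is the total head).
Head difference: h(MW-5) − h(MW-8) = 2639.18 − 2622.60 = 16.58 ft.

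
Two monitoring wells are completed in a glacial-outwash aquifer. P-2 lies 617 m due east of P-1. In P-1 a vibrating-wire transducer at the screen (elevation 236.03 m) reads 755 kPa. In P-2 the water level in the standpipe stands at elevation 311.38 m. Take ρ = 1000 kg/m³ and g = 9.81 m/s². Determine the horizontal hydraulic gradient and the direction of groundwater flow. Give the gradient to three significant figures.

i ≈ 0.00261; groundwater flows toward the east

Pressure head at P-1: ψ = P/(ρg) = 755×1000 / (1000 × 9.81) = 76.96 m.
Total head at P-1: h = z + ψ = 236.03 + 76.96 = 312.99 m.
Total head at P-2: h = 311.38 m (water level in the piezometer is the total head).
Head difference: h(P-1) − h(P-2) = 312.99 − 311.38 = 1.61 m.
Hydraulic gradient: i = |Δh| / L = 1.61 / 617 = 0.00261.
Flow is from higher to lower head: from P-1 toward P-2, i.e. toward the east.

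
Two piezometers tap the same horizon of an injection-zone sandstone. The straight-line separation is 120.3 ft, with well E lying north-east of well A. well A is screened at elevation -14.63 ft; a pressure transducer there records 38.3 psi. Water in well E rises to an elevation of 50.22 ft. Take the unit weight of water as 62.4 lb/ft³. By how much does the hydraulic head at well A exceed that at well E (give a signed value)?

Pressure head at well A: ψ = 144·P/γ = 144 × 38.3 / 62.4 = 88.38 ft.
Total head at well A: h = z + ψ = -14.63 + 88.38 = 73.75 ft.
Total head at well E: h = 50.22 ft (water level in the piezometer is the total head).
Head difference: h(well A) − h(well E) = 73.75 − 50.22 = 23.53 ft.

Δh ≈ 23.53 ft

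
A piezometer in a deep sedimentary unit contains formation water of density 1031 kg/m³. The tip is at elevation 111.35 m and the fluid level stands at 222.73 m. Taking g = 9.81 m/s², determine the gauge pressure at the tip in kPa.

Pressure head ψ = h − z = 222.73 − 111.35 = 111.38 m.
P = ρgψ = 1031 × 9.81 × 111.38 = 1126510 Pa ≈ 1130 kPa.

P ≈ 1130 kPa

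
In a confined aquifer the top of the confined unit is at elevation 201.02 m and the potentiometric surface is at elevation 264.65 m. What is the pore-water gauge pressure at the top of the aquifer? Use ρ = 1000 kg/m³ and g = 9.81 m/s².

Pressure head at the aquifer top: ψ = h − z = 264.65 − 201.02 = 63.63 m.
P = ρgψ = 1000 × 9.81 × 63.63 = 624210 Pa ≈ 624 kPa.

P ≈ 624 kPa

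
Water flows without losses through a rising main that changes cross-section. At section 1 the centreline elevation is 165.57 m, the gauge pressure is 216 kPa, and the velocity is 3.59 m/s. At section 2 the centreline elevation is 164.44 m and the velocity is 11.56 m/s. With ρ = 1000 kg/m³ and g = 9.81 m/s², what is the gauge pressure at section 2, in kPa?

P₂ ≈ 167 kPa

Pressure head at 1: ψ₁ = P₁/(ρg) = 216×1000 / (1000 × 9.81) = 22.02 m.
Velocity heads: v₁²/2g = 3.59²/19.62 = 0.657 m; v₂²/2g = 11.56²/19.62 = 6.811 m.
Total head H = z₁ + ψ₁ + v₁²/2g = 165.57 + 22.02 + 0.657 = 188.25 m.
ψ₂ = H − z₂ − v₂²/2g = 188.25 − 164.44 − 6.811 = 17.00 m.
P₂ = ρgψ₂ = 1000 × 9.81 × 17.00 ≈ 167 kPa.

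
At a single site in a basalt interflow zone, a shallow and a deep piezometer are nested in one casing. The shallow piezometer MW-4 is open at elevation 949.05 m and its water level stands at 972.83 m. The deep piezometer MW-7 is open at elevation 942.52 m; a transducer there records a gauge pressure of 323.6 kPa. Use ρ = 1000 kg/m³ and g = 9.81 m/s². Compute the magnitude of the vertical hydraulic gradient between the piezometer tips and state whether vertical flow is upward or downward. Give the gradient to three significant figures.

|i_v| ≈ 0.410; vertical flow is upward

Total head at MW-4: h = 972.83 m (water level in the standpipe).
Pressure head at MW-7: ψ = P/(ρg) = 323.6×1000 / (1000 × 9.81) = 32.99 m.
Total head at MW-7: h = z + ψ = 942.52 + 32.99 = 975.51 m.
Δh = h(MW-4) − h(MW-7) = 972.83 − 975.51 = -2.68 m.
Vertical separation Δz = 949.05 − 942.52 = 6.53 m.
|i_v| = |Δh| / Δz = 2.68 / 6.53 = 0.410.
Head is higher in the deep piezometer, so vertical flow is upward (discharge condition).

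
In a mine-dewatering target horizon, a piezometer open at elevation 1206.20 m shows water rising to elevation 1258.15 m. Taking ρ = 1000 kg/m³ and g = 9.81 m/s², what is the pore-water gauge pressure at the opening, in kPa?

Pressure head ψ = h − z = 1258.15 − 1206.20 = 51.95 m.
P = ρgψ = 1000 × 9.81 × 51.95 = 509630 Pa ≈ 510 kPa.

P ≈ 510 kPa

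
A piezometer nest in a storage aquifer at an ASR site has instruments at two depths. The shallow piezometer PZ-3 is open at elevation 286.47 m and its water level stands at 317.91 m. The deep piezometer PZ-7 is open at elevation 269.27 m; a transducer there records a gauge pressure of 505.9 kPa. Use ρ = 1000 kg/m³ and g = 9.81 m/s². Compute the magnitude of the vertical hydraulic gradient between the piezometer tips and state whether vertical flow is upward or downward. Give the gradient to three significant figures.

|i_v| ≈ 0.170; vertical flow is upward

Total head at PZ-3: h = 317.91 m (water level in the standpipe).
Pressure head at PZ-7: ψ = P/(ρg) = 505.9×1000 / (1000 × 9.81) = 51.57 m.
Total head at PZ-7: h = z + ψ = 269.27 + 51.57 = 320.84 m.
Δh = h(PZ-3) − h(PZ-7) = 317.91 − 320.84 = -2.93 m.
Vertical separation Δz = 286.47 − 269.27 = 17.20 m.
|i_v| = |Δh| / Δz = 2.93 / 17.20 = 0.170.
Head is higher in the deep piezometer, so vertical flow is upward (discharge condition).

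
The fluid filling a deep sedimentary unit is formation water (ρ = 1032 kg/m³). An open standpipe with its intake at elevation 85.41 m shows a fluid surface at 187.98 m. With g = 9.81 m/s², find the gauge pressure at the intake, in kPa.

P ≈ 1040 kPa

Pressure head ψ = h − z = 187.98 − 85.41 = 102.57 m.
P = ρgψ = 1032 × 9.81 × 102.57 = 1038410 Pa ≈ 1040 kPa.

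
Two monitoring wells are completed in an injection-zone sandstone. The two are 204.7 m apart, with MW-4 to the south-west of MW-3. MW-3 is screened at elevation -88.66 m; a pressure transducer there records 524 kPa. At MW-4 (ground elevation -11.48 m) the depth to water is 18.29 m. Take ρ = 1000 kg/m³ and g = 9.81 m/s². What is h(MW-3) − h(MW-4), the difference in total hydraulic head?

Pressure head at MW-3: ψ = P/(ρg) = 524×1000 / (1000 × 9.81) = 53.41 m.
Total head at MW-3: h = z + ψ = -88.66 + 53.41 = -35.25 m.
Total head at MW-4: h = -11.48 − 18.29 = -29.77 m.
Head difference: h(MW-3) − h(MW-4) = -35.25 − (-29.77) = -5.48 m.

Δh ≈ -5.48 m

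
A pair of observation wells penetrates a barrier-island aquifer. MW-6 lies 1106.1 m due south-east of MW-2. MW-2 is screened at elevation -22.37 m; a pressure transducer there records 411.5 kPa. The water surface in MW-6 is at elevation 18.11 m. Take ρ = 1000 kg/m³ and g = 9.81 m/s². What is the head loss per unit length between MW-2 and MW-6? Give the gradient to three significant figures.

Pressure head at MW-2: ψ = P/(ρg) = 411.5×1000 / (1000 × 9.81) = 41.95 m.
Total head at MW-2: h = z + ψ = -22.37 + 41.95 = 19.58 m.
Total head at MW-6: h = 18.11 m (water level in the piezometer is the total head).
Head difference: h(MW-2) − h(MW-6) = 19.58 − 18.11 = 1.47 m.
Hydraulic gradient: i = |Δh| / L = 1.47 / 1106.1 = 0.00133.

i ≈ 0.00133 m/m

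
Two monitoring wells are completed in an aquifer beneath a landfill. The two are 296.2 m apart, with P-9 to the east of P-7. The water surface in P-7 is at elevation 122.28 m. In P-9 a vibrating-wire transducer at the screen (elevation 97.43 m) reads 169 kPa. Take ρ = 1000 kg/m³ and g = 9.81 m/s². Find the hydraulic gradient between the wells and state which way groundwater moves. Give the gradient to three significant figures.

i ≈ 0.0257; groundwater flows toward the east

Total head at P-7: h = 122.28 m (water level in the piezometer is the total head).
Pressure head at P-9: ψ = P/(ρg) = 169×1000 / (1000 × 9.81) = 17.23 m.
Total head at P-9: h = z + ψ = 97.43 + 17.23 = 114.66 m.
Head difference: h(P-7) − h(P-9) = 122.28 − 114.66 = 7.62 m.
Hydraulic gradient: i = |Δh| / L = 7.62 / 296.2 = 0.0257.
Flow is from higher to lower head: from P-7 toward P-9, i.e. toward the east.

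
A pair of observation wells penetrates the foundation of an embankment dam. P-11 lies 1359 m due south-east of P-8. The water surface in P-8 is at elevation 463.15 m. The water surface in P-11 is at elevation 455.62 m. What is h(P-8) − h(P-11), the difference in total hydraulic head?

Δh ≈ 7.53 m

Total head at P-8: h = 463.15 m (water level in the piezometer is the total head).
Total head at P-11: h = 455.62 m (water level in the piezometer is the total head).
Head difference: h(P-8) − h(P-11) = 463.15 − 455.62 = 7.53 m.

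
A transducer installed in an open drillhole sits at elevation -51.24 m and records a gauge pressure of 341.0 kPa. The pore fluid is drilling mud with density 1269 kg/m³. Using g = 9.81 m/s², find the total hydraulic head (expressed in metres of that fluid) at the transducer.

h ≈ -23.85 m

ψ = P/(ρg) = 341.0×1000 / (1269 × 9.81) = 27.39 m.
h = z + ψ = -51.24 + 27.39 = -23.85 m.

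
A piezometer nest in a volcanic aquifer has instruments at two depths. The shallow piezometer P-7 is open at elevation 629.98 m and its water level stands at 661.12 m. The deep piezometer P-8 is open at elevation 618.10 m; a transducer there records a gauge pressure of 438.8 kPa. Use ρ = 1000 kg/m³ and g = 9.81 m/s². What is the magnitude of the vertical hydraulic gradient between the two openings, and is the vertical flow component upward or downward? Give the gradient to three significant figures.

Total head at P-7: h = 661.12 m (water level in the standpipe).
Pressure head at P-8: ψ = P/(ρg) = 438.8×1000 / (1000 × 9.81) = 44.73 m.
Total head at P-8: h = z + ψ = 618.10 + 44.73 = 662.83 m.
Δh = h(P-7) − h(P-8) = 661.12 − 662.83 = -1.71 m.
Vertical separation Δz = 629.98 − 618.10 = 11.88 m.
|i_v| = |Δh| / Δz = 1.71 / 11.88 = 0.144.
Head is higher in the deep piezometer, so vertical flow is upward (discharge condition).

|i_v| ≈ 0.144; vertical flow is upward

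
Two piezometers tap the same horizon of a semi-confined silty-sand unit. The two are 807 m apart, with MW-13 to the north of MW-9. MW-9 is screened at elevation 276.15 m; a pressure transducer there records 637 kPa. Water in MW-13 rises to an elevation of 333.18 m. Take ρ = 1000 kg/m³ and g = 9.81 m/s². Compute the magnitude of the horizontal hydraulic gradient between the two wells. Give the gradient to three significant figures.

i ≈ 0.00979

Pressure head at MW-9: ψ = P/(ρg) = 637×1000 / (1000 × 9.81) = 64.93 m.
Total head at MW-9: h = z + ψ = 276.15 + 64.93 = 341.08 m.
Total head at MW-13: h = 333.18 m (water level in the piezometer is the total head).
Head difference: h(MW-9) − h(MW-13) = 341.08 − 333.18 = 7.90 m.
Hydraulic gradient: i = |Δh| / L = 7.90 / 807 = 0.00979.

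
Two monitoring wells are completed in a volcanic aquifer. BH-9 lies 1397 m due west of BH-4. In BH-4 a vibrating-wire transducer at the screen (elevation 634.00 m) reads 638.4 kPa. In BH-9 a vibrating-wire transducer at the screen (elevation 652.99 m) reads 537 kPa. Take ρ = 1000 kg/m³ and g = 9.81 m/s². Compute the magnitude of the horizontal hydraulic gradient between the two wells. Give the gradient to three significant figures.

Pressure head at BH-4: ψ = P/(ρg) = 638.4×1000 / (1000 × 9.81) = 65.08 m.
Total head at BH-4: h = z + ψ = 634.00 + 65.08 = 699.08 m.
Pressure head at BH-9: ψ = P/(ρg) = 537×1000 / (1000 × 9.81) = 54.74 m.
Total head at BH-9: h = z + ψ = 652.99 + 54.74 = 707.73 m.
Head difference: h(BH-4) − h(BH-9) = 699.08 − 707.73 = -8.65 m.
Hydraulic gradient: i = |Δh| / L = 8.65 / 1397 = 0.00619.

i ≈ 0.00619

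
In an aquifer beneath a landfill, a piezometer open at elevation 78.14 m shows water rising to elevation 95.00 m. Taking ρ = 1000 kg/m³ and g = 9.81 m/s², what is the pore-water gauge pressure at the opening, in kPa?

Pressure head ψ = h − z = 95.00 − 78.14 = 16.86 m.
P = ρgψ = 1000 × 9.81 × 16.86 = 165397 Pa ≈ 165 kPa.

P ≈ 165 kPa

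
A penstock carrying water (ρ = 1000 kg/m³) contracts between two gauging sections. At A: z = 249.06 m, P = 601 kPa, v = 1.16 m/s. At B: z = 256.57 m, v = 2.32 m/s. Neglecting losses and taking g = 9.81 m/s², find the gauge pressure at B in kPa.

Pressure head at A: ψ₁ = P₁/(ρg) = 601×1000 / (1000 × 9.81) = 61.26 m.
Velocity heads: v₁²/2g = 1.16²/19.62 = 0.069 m; v₂²/2g = 2.32²/19.62 = 0.274 m.
Total head H = z₁ + ψ₁ + v₁²/2g = 249.06 + 61.26 + 0.069 = 310.39 m.
ψ₂ = H − z₂ − v₂²/2g = 310.39 − 256.57 − 0.274 = 53.55 m.
P₂ = ρgψ₂ = 1000 × 9.81 × 53.55 ≈ 525 kPa.

P₂ ≈ 525 kPa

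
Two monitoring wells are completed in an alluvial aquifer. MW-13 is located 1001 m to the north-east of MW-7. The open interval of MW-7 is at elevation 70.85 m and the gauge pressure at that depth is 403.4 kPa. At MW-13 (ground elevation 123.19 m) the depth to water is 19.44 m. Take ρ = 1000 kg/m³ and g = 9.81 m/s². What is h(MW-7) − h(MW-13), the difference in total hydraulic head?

Pressure head at MW-7: ψ = P/(ρg) = 403.4×1000 / (1000 × 9.81) = 41.12 m.
Total head at MW-7: h = z + ψ = 70.85 + 41.12 = 111.97 m.
Total head at MW-13: h = 123.19 − 19.44 = 103.75 m.
Head difference: h(MW-7) − h(MW-13) = 111.97 − 103.75 = 8.22 m.

Δh ≈ 8.22 m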